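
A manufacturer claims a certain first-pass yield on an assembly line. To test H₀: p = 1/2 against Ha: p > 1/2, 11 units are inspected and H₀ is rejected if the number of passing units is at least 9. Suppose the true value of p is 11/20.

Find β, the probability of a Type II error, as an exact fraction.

A Type II error is failing to reject when Ha holds: with p = 11/20, β = P(Y ≤ 8).
Equivalently, β = 1 − P(Y ≥ 9) = 38288445266097/40960000000000.

38288445266097/40960000000000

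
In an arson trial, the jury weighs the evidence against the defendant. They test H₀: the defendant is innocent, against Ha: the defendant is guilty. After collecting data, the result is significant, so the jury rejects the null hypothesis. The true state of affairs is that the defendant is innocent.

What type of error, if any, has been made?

Type I error

H₀ was rejected, but H₀ is actually true.
Rejecting a true null hypothesis is a Type I error (false positive).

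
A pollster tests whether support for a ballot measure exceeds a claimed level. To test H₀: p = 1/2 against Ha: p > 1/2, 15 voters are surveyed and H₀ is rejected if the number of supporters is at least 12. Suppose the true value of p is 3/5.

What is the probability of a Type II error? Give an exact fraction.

Under the alternative p = 3/5, K ~ Binomial(15, 3/5); β is the probability the test does not reject, P(K < 12).
Adding the binomial probabilities P(K=0)+…+P(K=11) at p = 3/5 gives 27755679248/30517578125.

27755679248/30517578125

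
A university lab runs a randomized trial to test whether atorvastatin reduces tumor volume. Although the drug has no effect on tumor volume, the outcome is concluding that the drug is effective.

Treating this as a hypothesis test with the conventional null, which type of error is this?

The null hypothesis here is that the drug has no effect on tumor volume.
'Concluding that the drug is effective' corresponds to rejecting H₀.
H₀ was rejected but H₀ is true — a Type I error (false positive).

Type I error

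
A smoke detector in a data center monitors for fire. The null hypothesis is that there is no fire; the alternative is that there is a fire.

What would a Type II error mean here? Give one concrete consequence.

A Type II error is failing to reject H₀ when H₀ is false.
Here that means remaining silent when actually there is a fire.

A Type II error would mean concluding that there is no fire (or at least failing to establish that there is a fire) when in fact there is a fire. Consequence: a real fire goes undetected.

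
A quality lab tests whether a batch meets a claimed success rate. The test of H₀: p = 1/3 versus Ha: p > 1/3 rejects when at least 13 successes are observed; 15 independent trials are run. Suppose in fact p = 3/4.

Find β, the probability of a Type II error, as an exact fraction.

Under the alternative p = 3/4, Y ~ Binomial(15, 3/4); β is the probability the test does not reject, P(Y < 13).
Summing C(15,j)·(3/4)^j·(1/4)^{15-j} for j = 0..12 gives 820244467/1073741824.

820244467/1073741824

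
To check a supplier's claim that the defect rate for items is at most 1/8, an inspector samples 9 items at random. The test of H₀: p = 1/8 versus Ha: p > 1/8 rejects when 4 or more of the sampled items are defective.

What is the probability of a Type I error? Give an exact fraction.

α = P(reject H₀ | H₀ true) = P(Y ≥ 4 | p = 1/8), Y ~ Binomial(9, 1/8).
Via the complement, α = 1 − Σ_{j=0}^{3} C(9,j)(1/8)^j(7/8)^{9-j} = 76589/4194304.

76589/4194304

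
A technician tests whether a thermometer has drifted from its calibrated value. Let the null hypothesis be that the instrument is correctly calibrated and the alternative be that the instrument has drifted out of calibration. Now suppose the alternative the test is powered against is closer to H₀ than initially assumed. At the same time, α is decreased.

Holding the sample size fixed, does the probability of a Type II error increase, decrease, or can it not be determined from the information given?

It increases.

A smaller departure from H₀ means the test statistic under Ha is distributed closer to where it would be under H₀; rejection becomes less likely. A smaller α moves the rejection region further into the tail. With the alternative true, more outcomes now fall outside the rejection region, so failing to reject becomes more likely. Both changes push β in the same direction.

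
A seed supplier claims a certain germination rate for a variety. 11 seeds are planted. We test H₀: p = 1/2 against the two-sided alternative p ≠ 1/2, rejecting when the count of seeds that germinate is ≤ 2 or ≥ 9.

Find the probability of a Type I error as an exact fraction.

α = P(X ≤ 2 or X ≥ 9 | p = 1/2), X ~ Binomial(11, 1/2).
Each tail has probability (1 + 11 + 55)/2048; doubling gives α = 134/2048 = 67/1024.

67/1024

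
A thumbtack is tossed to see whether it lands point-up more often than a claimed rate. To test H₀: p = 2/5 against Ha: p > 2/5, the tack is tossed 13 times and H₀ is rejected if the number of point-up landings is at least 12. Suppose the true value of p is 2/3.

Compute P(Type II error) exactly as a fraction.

β = P(fail to reject H₀ | Ha true) = P(Y ≤ 11 | p = 2/3), Y ~ Binomial(13, 2/3).
Summing C(13,j)·(2/3)^j·(1/3)^{13-j} for j = 0..11 gives 510961/531441.

510961/531441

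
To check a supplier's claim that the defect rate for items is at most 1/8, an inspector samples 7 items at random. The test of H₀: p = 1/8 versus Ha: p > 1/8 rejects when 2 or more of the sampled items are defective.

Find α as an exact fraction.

The significance level is the probability, assuming p = 1/8, of seeing 2 or more defectives in 7 draws.
Via the complement, α = 1 − Σ_{j=0}^{1} C(7,j)(1/8)^j(7/8)^{7-j} = 225033/1048576.

225033/1048576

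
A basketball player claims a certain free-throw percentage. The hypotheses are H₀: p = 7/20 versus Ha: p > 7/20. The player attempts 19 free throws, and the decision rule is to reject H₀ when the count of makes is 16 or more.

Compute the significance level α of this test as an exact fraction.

4867859971043445677/327680000000000000000000

α = P(reject H₀ | H₀ true) = P(S ≥ 16 | p = 7/20), with S ~ Binomial(19, 7/20).
Adding the binomial terms for j = 16 through 19 with p = 7/20 yields 4867859971043445677/327680000000000000000000.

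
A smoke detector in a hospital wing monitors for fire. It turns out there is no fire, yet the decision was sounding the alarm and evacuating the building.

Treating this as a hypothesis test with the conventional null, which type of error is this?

Type I error

The null hypothesis here is that there is no fire.
'Sounding the alarm and evacuating the building' corresponds to rejecting H₀.
H₀ was rejected but H₀ is true — a Type I error (false positive).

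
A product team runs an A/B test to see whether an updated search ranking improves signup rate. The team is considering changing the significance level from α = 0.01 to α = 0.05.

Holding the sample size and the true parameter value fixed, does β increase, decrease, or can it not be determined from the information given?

Relaxing α lowers the evidence threshold; under Ha, outcomes that previously fell short now trigger rejection.

It decreases.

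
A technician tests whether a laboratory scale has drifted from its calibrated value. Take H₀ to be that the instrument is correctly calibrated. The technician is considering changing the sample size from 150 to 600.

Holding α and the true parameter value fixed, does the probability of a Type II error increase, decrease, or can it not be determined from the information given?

It decreases.

More data shrinks sampling variability; the test statistic under Ha concentrates further from the null value, making rejection more likely.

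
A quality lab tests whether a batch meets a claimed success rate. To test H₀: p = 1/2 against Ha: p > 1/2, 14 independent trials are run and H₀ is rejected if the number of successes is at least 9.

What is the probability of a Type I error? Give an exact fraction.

3473/16384

Under H₀, X ~ Binomial(14, 1/2), and α = P(X ≥ 9).
That's C(14,9) + C(14,10) + C(14,11) + C(14,12) + C(14,13) + C(14,14) over 2^14, i.e. (2002 + 1001 + 364 + 91 + 14 + 1)/16384 = 3473/16384.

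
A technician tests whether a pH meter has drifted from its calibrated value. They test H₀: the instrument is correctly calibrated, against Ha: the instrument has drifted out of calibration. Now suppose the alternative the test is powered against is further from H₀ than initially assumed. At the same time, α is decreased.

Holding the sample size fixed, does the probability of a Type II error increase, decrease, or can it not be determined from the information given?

The first change alone would make β decrease; the second alone would make β increase. Which effect dominates depends on the magnitudes, which are not given.

Cannot be determined from the information given.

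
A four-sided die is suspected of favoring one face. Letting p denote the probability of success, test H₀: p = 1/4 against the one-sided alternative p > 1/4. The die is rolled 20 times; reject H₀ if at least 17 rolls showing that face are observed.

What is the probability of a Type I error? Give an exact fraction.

The Type I error probability is α = P(Y ≥ 17) computed under H₀, where Y ~ Binomial(20, 1/4).
P(Y ≥ 17) = Σ_{j=17}^{20} C(20,j)·(1/4)^j·(3/4)^{20-j} = 32551/1099511627776.

32551/1099511627776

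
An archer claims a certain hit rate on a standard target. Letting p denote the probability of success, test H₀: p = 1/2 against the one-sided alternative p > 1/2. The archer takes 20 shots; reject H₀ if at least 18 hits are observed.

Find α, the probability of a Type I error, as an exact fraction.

The Type I error probability is α = P(Y ≥ 18) computed under H₀, where Y ~ Binomial(20, 1/2).
That's C(20,18) + C(20,19) + C(20,20) over 2^20, i.e. (190 + 20 + 1)/1048576 = 211/1048576.

211/1048576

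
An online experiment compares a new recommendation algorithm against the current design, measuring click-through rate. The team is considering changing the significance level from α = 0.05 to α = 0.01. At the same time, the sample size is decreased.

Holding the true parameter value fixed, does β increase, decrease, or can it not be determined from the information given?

It increases.

Lowering α raises the bar for rejection; under Ha, the test now fails to reject on outcomes it previously would have rejected. Reducing n widens both sampling distributions, so the test has less ability to distinguish Ha from H₀. Both changes push β in the same direction.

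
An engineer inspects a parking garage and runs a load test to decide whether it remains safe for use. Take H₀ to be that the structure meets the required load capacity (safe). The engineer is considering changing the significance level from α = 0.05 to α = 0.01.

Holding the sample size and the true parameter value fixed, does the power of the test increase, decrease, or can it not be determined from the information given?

A smaller α moves the rejection region further into the tail. With the alternative true, more outcomes now fall outside the rejection region, so failing to reject becomes more likely.
Since power = 1 − β and β increases, power decreases.

It decreases.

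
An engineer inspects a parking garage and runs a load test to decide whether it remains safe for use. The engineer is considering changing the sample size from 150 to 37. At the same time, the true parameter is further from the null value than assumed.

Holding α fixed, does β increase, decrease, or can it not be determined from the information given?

The first change alone would make β increase; the second alone would make β decrease. Which effect dominates depends on the magnitudes, which are not given.

Cannot be determined from the information given.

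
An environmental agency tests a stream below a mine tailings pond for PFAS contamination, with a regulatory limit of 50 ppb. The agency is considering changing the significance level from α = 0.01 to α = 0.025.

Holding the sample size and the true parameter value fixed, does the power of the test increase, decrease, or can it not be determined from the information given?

With a larger α the critical value moves toward the center, so more of the Ha sampling distribution lies in the rejection region.
Since power = 1 − β and β decreases, power increases.

It increases.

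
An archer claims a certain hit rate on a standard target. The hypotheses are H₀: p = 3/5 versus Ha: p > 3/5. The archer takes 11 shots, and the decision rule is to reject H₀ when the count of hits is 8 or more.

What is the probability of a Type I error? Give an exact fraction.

The Type I error probability is α = P(S ≥ 8) computed under H₀, where S ~ Binomial(11, 3/5).
P(S ≥ 8) = Σ_{j=8}^{11} C(11,j)·(3/5)^j·(2/5)^{11-j} = 2893401/9765625.

2893401/9765625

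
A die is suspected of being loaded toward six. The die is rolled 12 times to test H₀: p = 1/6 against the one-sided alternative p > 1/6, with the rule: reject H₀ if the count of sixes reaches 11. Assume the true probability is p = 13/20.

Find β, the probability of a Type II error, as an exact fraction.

Under the alternative p = 13/20, X ~ Binomial(12, 13/20); β is the probability the test does not reject, P(X < 11).
Adding the binomial probabilities P(X=0)+…+P(X=10) at p = 13/20 gives 3922160441778411/4096000000000000.

3922160441778411/4096000000000000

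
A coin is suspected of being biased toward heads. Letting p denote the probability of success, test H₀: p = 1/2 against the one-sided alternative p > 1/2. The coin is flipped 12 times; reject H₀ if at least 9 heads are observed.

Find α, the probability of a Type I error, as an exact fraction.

Under H₀, S ~ Binomial(12, 1/2), and α = P(S ≥ 9).
That's C(12,9) + C(12,10) + C(12,11) + C(12,12) over 2^12, i.e. (220 + 66 + 12 + 1)/4096 = 299/4096.

299/4096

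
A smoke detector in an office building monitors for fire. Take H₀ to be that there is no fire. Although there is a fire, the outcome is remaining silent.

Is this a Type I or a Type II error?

Type II error

'Remaining silent' corresponds to failing to reject H₀.
H₀ was not rejected but H₀ is false — a Type II error (false negative).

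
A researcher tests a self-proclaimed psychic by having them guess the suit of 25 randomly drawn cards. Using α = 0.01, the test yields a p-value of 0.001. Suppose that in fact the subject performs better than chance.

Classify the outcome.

The conventional null hypothesis is that the subject is guessing at random (p = 1/4).
Since p = 0.001 < α = 0.01, H₀ is rejected.
H₀ is false (actually the subject performs better than chance).
The decision matches the true state — no error.

No error (correct decision).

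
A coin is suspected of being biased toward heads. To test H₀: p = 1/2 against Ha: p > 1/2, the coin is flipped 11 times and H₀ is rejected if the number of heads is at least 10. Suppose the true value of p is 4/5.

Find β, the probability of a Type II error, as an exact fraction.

Under the alternative p = 4/5, K ~ Binomial(11, 4/5); β is the probability the test does not reject, P(K < 10).
Equivalently, β = 1 − P(K ≥ 10) = 6619897/9765625.

6619897/9765625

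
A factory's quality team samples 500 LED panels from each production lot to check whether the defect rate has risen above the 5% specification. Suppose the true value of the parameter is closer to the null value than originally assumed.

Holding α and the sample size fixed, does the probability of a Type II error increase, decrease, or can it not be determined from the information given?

It increases.

A smaller true effect puts the Ha sampling distribution closer to H₀, so more of it falls in the non-rejection region.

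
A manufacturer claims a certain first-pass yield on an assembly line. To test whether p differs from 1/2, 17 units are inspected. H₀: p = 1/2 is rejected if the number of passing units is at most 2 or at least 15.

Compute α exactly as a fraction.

77/32768

α = P(K ≤ 2 or K ≥ 15 | p = 1/2), K ~ Binomial(17, 1/2).
By symmetry, α = 2·P(K ≤ 2) = 2·(1 + 17 + 136)/131072 = 308/131072 = 77/32768.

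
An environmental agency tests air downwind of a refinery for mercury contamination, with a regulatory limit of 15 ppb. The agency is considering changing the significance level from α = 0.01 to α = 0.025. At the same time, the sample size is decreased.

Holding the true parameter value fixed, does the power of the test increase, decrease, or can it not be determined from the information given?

Cannot be determined from the information given.

The first change alone would make β decrease; the second alone would make β increase. Which effect dominates depends on the magnitudes, which are not given.
Since power = 1 − β, the effect on power is likewise indeterminate.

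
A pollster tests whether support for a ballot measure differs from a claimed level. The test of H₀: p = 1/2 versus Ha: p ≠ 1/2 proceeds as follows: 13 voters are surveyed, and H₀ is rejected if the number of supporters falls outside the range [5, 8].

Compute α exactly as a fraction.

α = P(X ≤ 4 or X ≥ 9 | p = 1/2), X ~ Binomial(13, 1/2).
Each tail has probability (1 + 13 + 78 + 286 + 715)/8192; doubling gives α = 2186/8192 = 1093/4096.

1093/4096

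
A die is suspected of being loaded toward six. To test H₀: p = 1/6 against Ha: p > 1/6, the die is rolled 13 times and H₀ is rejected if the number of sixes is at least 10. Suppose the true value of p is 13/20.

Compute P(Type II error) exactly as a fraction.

β = P(fail to reject H₀ | Ha true) = P(Y ≤ 9 | p = 13/20), Y ~ Binomial(13, 13/20).
Summing C(13,j)·(13/20)^j·(7/20)^{13-j} for j = 0..9 gives 739046497348117/1024000000000000.

739046497348117/1024000000000000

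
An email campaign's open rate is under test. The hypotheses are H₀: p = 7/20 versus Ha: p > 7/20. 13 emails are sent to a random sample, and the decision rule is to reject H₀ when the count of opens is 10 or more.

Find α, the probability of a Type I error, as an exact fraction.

Under H₀, Y ~ Binomial(13, 7/20), and α = P(Y ≥ 10).
Summing C(13,j)(7/20)^j(13/20)^{13−j} for j = 10,…,13 gives 5149806264519/2048000000000000.

5149806264519/2048000000000000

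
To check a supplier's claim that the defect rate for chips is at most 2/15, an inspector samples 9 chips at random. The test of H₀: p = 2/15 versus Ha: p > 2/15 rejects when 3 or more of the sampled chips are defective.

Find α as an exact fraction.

4119920576/38443359375

α = P(reject H₀ | H₀ true) = P(K ≥ 3 | p = 2/15), K ~ Binomial(9, 2/15).
Via the complement, α = 1 − Σ_{j=0}^{2} C(9,j)(2/15)^j(13/15)^{9-j} = 4119920576/38443359375.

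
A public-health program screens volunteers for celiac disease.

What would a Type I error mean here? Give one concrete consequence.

With the conventional null hypothesis that the patient does not have celiac disease:
A Type I error is rejecting H₀ when H₀ is true.
Here that means flagging the patient as positive and ordering follow-up testing when actually the patient does not have celiac disease.

A Type I error would mean concluding that the patient has celiac disease when in fact the patient does not have celiac disease. Consequence: a healthy patient undergoes unnecessary, possibly invasive follow-up procedures.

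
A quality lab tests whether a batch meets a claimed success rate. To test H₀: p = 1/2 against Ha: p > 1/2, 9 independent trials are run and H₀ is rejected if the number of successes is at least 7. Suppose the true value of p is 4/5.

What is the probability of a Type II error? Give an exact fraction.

511333/1953125

A Type II error is failing to reject when Ha holds: with p = 4/5, β = P(X ≤ 6).
Equivalently, β = 1 − P(X ≥ 7) = 511333/1953125.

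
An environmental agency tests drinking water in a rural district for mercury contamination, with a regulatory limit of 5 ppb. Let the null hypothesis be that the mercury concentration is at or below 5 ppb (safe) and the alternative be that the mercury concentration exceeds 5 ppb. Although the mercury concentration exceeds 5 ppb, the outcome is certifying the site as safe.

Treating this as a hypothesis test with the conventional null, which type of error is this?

'Certifying the site as safe' corresponds to failing to reject H₀.
H₀ was not rejected but H₀ is false — a Type II error (false negative).

Type II error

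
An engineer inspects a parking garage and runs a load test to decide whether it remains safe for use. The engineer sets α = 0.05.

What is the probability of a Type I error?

The significance level α is, by definition, the probability of a Type I error — P(reject H₀ | H₀ true).

0.05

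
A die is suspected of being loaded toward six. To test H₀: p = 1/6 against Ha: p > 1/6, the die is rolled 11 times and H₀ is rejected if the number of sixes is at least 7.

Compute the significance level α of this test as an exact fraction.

38051/60466176

α = P(reject H₀ | H₀ true) = P(X ≥ 7 | p = 1/6), with X ~ Binomial(11, 1/6).
Adding the binomial terms for j = 7 through 11 with p = 1/6 yields 38051/60466176.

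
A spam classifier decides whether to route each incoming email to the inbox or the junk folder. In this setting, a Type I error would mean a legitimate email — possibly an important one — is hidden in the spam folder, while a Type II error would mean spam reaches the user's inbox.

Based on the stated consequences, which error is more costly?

Type I error

The Type I consequence (a legitimate email — possibly an important one — is hidden in the spam folder) is more severe than the Type II consequence (spam reaches the user's inbox).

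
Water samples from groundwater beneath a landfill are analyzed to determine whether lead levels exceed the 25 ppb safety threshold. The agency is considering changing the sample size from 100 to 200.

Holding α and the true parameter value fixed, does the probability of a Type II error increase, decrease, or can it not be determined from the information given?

It decreases.

A larger sample reduces the standard error, pulling the sampling distribution under Ha further from the non-rejection region.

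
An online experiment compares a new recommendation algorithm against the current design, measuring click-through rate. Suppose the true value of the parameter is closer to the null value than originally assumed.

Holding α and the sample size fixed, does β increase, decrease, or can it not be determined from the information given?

A smaller true effect puts the Ha sampling distribution closer to H₀, so more of it falls in the non-rejection region.

It increases.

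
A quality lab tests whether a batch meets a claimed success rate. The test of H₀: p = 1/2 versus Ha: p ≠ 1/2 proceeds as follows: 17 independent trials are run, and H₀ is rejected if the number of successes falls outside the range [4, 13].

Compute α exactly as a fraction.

417/32768

α = P(S ≤ 3 or S ≥ 14 | p = 1/2), S ~ Binomial(17, 1/2).
The two tails are symmetric, so α = 2·(1 + 17 + 136 + 680)/2^17 = 1668/131072 = 417/32768.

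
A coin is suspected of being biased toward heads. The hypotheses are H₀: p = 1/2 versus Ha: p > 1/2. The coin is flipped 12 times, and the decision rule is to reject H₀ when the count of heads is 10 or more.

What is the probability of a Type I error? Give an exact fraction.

α = P(reject H₀ | H₀ true) = P(Y ≥ 10 | p = 1/2), with Y ~ Binomial(12, 1/2).
P(Y ≥ 10) = [C(12,10) + C(12,11) + C(12,12)] / 2^12 = (66 + 12 + 1) / 4096 = 79/4096.

79/4096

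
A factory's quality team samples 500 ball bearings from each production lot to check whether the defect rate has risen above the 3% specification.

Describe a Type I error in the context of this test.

With the conventional null hypothesis that the lot's defect rate is 3% (within specification):
A Type I error is rejecting H₀ when H₀ is true.
Here that means rejecting the lot and scrapping or reworking it when actually the lot's defect rate is 3% (within specification).

A Type I error would mean concluding that the lot's defect rate exceeds 3% when in fact the lot's defect rate is 3% (within specification).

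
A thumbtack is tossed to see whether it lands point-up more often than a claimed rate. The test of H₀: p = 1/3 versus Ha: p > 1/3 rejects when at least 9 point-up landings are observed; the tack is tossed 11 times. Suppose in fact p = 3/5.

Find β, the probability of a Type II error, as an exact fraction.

8604328/9765625

Under the alternative p = 3/5, S ~ Binomial(11, 3/5); β is the probability the test does not reject, P(S < 9).
Summing C(11,j)·(3/5)^j·(2/5)^{11-j} for j = 0..8 gives 8604328/9765625.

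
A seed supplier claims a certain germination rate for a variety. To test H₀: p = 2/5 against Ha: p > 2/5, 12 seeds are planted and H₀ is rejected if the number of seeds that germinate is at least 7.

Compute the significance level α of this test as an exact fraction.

38626048/244140625

α = P(reject H₀ | H₀ true) = P(S ≥ 7 | p = 2/5), with S ~ Binomial(12, 2/5).
Summing C(12,j)(2/5)^j(3/5)^{12−j} for j = 7,…,12 gives 38626048/244140625.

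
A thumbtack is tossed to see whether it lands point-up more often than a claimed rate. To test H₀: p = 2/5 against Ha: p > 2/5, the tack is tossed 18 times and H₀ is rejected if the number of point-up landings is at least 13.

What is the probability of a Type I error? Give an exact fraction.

21936406528/3814697265625

Under H₀, Y ~ Binomial(18, 2/5), and α = P(Y ≥ 13).
P(Y ≥ 13) = Σ_{j=13}^{18} C(18,j)·(2/5)^j·(3/5)^{18-j} = 21936406528/3814697265625.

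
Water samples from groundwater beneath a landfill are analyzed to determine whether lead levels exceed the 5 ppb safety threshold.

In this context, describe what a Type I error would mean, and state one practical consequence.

With the conventional null hypothesis that the lead concentration is at or below 5 ppb (safe):
A Type I error is rejecting H₀ when H₀ is true.
Here that means declaring the site contaminated and ordering remediation when actually the lead concentration is at or below 5 ppb (safe).

A Type I error would mean concluding that the lead concentration exceeds 5 ppb when in fact the lead concentration is at or below 5 ppb (safe). Consequence: a clean site is subjected to costly and unnecessary remediation.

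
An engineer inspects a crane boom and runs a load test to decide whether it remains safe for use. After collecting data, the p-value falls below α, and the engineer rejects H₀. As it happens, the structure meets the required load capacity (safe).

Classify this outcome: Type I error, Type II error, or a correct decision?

Type I error

The conventional null hypothesis here is that the structure meets the required load capacity (safe).
H₀ was rejected, but H₀ is actually true.
Rejecting a true null hypothesis is a Type I error (false positive).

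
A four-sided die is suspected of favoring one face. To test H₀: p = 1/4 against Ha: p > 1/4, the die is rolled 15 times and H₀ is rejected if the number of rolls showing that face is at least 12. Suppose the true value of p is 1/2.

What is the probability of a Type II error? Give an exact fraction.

503/512

Under the alternative p = 1/2, K ~ Binomial(15, 1/2); β is the probability the test does not reject, P(K < 12).
Summing C(15,j)·(1/2)^j·(1/2)^{15-j} for j = 0..11 gives 503/512.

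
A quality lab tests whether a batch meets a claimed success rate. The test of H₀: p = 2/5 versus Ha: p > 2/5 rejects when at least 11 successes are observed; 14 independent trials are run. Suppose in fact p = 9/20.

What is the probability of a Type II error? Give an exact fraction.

809836111480091663/819200000000000000

β = P(fail to reject H₀ | Ha true) = P(S ≤ 10 | p = 9/20), S ~ Binomial(14, 9/20).
Adding the binomial probabilities P(S=0)+…+P(S=10) at p = 9/20 gives 809836111480091663/819200000000000000.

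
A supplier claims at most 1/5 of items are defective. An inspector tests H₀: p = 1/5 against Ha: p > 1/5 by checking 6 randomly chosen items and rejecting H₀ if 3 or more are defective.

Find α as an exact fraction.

309/3125

Under H₀, Y ~ Binomial(6, 1/5); the Type I error rate is P(Y ≥ 3).
Computing the lower-tail complement: 1 − 2816/3125 = 309/3125.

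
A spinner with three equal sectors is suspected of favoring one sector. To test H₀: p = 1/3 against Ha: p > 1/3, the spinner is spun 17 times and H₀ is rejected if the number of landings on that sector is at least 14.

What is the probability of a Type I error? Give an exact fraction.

α = P(reject H₀ | H₀ true) = P(Y ≥ 14 | p = 1/3), with Y ~ Binomial(17, 1/3).
P(Y ≥ 14) = Σ_{j=14}^{17} C(17,j)·(1/3)^j·(2/3)^{17-j} = 6019/129140163.

6019/129140163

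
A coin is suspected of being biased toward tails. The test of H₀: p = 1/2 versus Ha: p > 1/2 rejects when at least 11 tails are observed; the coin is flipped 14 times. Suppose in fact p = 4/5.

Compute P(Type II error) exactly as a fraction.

1842102761/6103515625

β = P(fail to reject H₀ | Ha true) = P(K ≤ 10 | p = 4/5), K ~ Binomial(14, 4/5).
Equivalently, β = 1 − P(K ≥ 11) = 1842102761/6103515625.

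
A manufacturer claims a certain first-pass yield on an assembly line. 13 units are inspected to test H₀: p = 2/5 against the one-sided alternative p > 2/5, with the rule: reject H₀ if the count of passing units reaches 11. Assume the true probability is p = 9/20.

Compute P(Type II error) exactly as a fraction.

40790448134932573/40960000000000000

Under the alternative p = 9/20, X ~ Binomial(13, 9/20); β is the probability the test does not reject, P(X < 11).
Equivalently, β = 1 − P(X ≥ 11) = 40790448134932573/40960000000000000.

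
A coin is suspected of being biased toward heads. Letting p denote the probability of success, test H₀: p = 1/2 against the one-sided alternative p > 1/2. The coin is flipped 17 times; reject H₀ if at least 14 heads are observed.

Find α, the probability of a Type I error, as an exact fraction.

417/65536

Under H₀, X ~ Binomial(17, 1/2), and α = P(X ≥ 14).
Summing the upper tail: (680 + 136 + 17 + 1) / 2^17 = 834/131072 = 417/65536.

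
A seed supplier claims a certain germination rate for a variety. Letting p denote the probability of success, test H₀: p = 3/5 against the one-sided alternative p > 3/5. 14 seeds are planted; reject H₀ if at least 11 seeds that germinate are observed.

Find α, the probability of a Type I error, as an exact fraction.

758720601/6103515625

The Type I error probability is α = P(X ≥ 11) computed under H₀, where X ~ Binomial(14, 3/5).
Summing C(14,j)(3/5)^j(2/5)^{14−j} for j = 11,…,14 gives 758720601/6103515625.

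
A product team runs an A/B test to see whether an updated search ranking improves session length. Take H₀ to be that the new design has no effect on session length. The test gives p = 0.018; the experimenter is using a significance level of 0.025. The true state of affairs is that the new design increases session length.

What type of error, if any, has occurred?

Since p = 0.018 < α = 0.025, H₀ is rejected.
H₀ is false (actually the new design increases session length).
The decision matches the true state — no error.

No error (correct decision).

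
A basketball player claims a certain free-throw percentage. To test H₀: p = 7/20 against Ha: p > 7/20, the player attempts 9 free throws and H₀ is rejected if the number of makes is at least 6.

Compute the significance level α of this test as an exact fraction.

6859289647/128000000000

Under H₀, K ~ Binomial(9, 7/20), and α = P(K ≥ 6).
Summing C(9,j)(7/20)^j(13/20)^{9−j} for j = 6,…,9 gives 6859289647/128000000000.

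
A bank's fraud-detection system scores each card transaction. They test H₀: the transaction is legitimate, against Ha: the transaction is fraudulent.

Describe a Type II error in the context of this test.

A Type II error would mean concluding that the transaction is legitimate (or at least failing to establish that the transaction is fraudulent) when in fact the transaction is fraudulent.

A Type II error is failing to reject H₀ when H₀ is false.
Here that means approving the transaction when actually the transaction is fraudulent.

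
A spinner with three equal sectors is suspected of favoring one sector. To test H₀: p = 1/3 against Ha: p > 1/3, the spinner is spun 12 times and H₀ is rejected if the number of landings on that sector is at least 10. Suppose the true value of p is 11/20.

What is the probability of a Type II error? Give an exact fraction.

β = P(fail to reject H₀ | Ha true) = P(S ≤ 9 | p = 11/20), S ~ Binomial(12, 11/20).
Equivalently, β = 1 − P(S ≥ 10) = 784677287856069/819200000000000.

784677287856069/819200000000000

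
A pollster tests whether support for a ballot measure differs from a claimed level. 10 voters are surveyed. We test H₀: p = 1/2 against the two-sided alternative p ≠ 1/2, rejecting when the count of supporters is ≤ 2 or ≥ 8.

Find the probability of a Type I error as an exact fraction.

7/64

α = P(Y ≤ 2 or Y ≥ 8 | p = 1/2), Y ~ Binomial(10, 1/2).
Each tail has probability (1 + 10 + 45)/1024; doubling gives α = 112/1024 = 7/64.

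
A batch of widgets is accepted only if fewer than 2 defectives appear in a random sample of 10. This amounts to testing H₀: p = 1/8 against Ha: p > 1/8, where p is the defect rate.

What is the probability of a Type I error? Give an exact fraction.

α = P(reject H₀ | H₀ true) = P(Y ≥ 2 | p = 1/8), Y ~ Binomial(10, 1/8).
Via the complement, α = 1 − Σ_{j=0}^{1} C(10,j)(1/8)^j(7/8)^{10-j} = 387730505/1073741824.

387730505/1073741824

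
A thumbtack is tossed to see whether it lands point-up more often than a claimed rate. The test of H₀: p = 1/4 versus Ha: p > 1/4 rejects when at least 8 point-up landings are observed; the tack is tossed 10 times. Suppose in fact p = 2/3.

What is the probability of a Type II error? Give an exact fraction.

13795/19683

β = P(fail to reject H₀ | Ha true) = P(S ≤ 7 | p = 2/3), S ~ Binomial(10, 2/3).
Adding the binomial probabilities P(S=0)+…+P(S=7) at p = 2/3 gives 13795/19683.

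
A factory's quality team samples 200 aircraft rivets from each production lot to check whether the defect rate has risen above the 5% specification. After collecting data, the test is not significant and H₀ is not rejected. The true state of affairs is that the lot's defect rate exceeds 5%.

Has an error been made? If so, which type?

Type II error

The conventional null hypothesis here is that the lot's defect rate is 5% (within specification).
H₀ was not rejected, but H₀ is actually false.
Failing to reject a false null hypothesis is a Type II error (false negative).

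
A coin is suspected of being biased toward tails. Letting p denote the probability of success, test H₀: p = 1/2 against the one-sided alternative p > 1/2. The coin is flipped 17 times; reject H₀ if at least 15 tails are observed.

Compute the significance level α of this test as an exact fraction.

77/65536

The Type I error probability is α = P(K ≥ 15) computed under H₀, where K ~ Binomial(17, 1/2).
P(K ≥ 15) = [C(17,15) + C(17,16) + C(17,17)] / 2^17 = (136 + 17 + 1) / 131072 = 154/131072 = 77/65536.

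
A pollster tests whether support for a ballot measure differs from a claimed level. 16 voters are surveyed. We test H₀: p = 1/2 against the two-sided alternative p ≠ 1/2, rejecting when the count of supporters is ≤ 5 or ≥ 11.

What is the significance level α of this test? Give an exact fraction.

The significance level is the null-hypothesis probability of the rejection region {≤5} ∪ {≥11}.
Each tail has probability (1 + 16 + 120 + 560 + 1820 + 4368)/65536; doubling gives α = 13770/65536 = 6885/32768.

6885/32768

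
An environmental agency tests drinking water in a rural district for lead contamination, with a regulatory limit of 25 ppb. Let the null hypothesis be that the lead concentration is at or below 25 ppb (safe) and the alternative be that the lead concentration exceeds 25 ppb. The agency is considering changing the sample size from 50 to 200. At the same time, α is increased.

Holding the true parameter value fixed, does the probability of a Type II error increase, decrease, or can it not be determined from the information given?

It decreases.

Increasing n separates the H₀ and Ha sampling distributions, so under Ha fewer outcomes land in the acceptance region. Relaxing α lowers the evidence threshold; under Ha, outcomes that previously fell short now trigger rejection. Both changes push β in the same direction.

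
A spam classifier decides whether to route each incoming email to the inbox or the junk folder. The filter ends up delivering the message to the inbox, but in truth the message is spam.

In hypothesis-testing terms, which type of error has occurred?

The null hypothesis here is that the message is legitimate (not spam).
'Delivering the message to the inbox' corresponds to failing to reject H₀.
H₀ was not rejected but H₀ is false — a Type II error (false negative).

Type II error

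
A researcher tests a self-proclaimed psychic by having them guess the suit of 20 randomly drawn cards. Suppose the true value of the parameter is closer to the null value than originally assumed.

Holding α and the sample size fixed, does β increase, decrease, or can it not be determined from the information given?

A smaller true effect puts the Ha sampling distribution closer to H₀, so more of it falls in the non-rejection region.

It increases.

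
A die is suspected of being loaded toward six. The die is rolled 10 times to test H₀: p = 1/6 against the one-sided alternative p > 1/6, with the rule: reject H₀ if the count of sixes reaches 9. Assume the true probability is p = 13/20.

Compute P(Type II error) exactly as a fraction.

β = P(fail to reject H₀ | Ha true) = P(S ≤ 8 | p = 13/20), S ~ Binomial(10, 13/20).
Summing C(10,j)·(13/20)^j·(7/20)^{10-j} for j = 0..8 gives 9359826552041/10240000000000.

9359826552041/10240000000000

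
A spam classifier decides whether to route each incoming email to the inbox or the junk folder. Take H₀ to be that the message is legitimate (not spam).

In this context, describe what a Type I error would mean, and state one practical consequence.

A Type I error would mean concluding that the message is spam when in fact the message is legitimate (not spam). Consequence: a legitimate email — possibly an important one — is hidden in the spam folder.

A Type I error is rejecting H₀ when H₀ is true.
Here that means sending the message to the spam folder when actually the message is legitimate (not spam).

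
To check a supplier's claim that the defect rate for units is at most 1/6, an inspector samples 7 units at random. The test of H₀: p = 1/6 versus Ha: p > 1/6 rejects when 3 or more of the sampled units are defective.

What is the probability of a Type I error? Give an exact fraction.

331/3456

Under H₀, X ~ Binomial(7, 1/6); the Type I error rate is P(X ≥ 3).
Via the complement, α = 1 − Σ_{j=0}^{2} C(7,j)(1/6)^j(5/6)^{7-j} = 331/3456.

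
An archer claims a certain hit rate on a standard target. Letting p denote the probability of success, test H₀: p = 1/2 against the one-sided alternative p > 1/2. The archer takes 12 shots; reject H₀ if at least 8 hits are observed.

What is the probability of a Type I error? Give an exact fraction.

The Type I error probability is α = P(X ≥ 8) computed under H₀, where X ~ Binomial(12, 1/2).
That's C(12,8) + C(12,9) + C(12,10) + C(12,11) + C(12,12) over 2^12, i.e. (495 + 220 + 66 + 12 + 1)/4096 = 794/4096 = 397/2048.

397/2048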